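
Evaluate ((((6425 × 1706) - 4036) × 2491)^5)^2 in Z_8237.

6425 × 1706 = 10961050 ≡ 5840 (mod 8237)
5840 - 4036 = 1804
1804 × 2491 = 4493764 ≡ 4599 (mod 8237)
(4599)^5 ≡ 7889 (mod 8237)
(7889)^2 ≡ 5786 (mod 8237)

5786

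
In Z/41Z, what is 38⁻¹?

27

Run the extended Euclidean algorithm:
41 = 1×38 + 3
38 = 12×3 + 2
3 = 1×2 + 1
2 = 2×1 + 0
gcd(38, 41) = 1, so the inverse exists.
Back-substitute for 1:
1 = 1×3 − 1×2
  = −1×38 + 13×3
  = 13×41 − 14×38
So 38⁻¹ ≡ −14 ≡ 27 (mod 41).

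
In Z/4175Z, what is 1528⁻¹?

1817

By the extended Euclidean algorithm:
4175 = 2*1528 + 1119
1528 = 1*1119 + 409
1119 = 2*409 + 301
409 = 1*301 + 108
301 = 2*108 + 85
108 = 1*85 + 23
85 = 3*23 + 16
23 = 1*16 + 7
16 = 2*7 + 2
7 = 3*2 + 1
2 = 2*1 + 0
gcd(1528, 4175) = 1, so the inverse exists.
Back-substitute for 1:
1 = 1*7 − 3*2
  = −3*16 + 7*7
  = 7*23 − 10*16
  = −10*85 + 37*23
  = 37*108 − 47*85
  = −47*301 + 131*108
  = 131*409 − 178*301
  = −178*1119 + 487*409
  = 487*1528 − 665*1119
  = −665*4175 + 1817*1528
So 1528⁻¹ ≡ 1817 (mod 4175).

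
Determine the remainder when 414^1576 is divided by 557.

141

1576 in binary is 11000101000, i.e. 1576 = 1024 + 512 + 32 + 8.
414^1 ≡ 414 (mod 557)
414^2 ≡ 414^2 = 171396 ≡ 397 (mod 557)
414^4 ≡ 397^2 = 157609 ≡ 535 (mod 557)
414^8 ≡ 535^2 = 286225 ≡ 484 (mod 557)
414^16 ≡ 484^2 = 234256 ≡ 316 (mod 557)
414^32 ≡ 316^2 = 99856 ≡ 153 (mod 557)
414^64 ≡ 153^2 = 23409 ≡ 15 (mod 557)
414^128 ≡ 15^2 = 225 (mod 557)
414^256 ≡ 225^2 = 50625 ≡ 495 (mod 557)
414^512 ≡ 495^2 = 245025 ≡ 502 (mod 557)
414^1024 ≡ 502^2 = 252004 ≡ 240 (mod 557)
414^1576 = 414^1024 * 414^512 * 414^32 * 414^8 ≡ 240 * 502 * 153 * 484 (mod 557).
Accumulate the product:
240 * 502 = 120480 ≡ 168
168 * 153 = 25704 ≡ 82
82 * 484 = 39688 ≡ 141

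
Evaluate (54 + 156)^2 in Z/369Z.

189

54 + 156 = 210
(210)^2 ≡ 189 (mod 369)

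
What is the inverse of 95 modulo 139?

60

139 = 1*95 + 44
95 = 2*44 + 7
44 = 6*7 + 2
7 = 3*2 + 1
2 = 2*1 + 0
gcd(95, 139) = 1, so the inverse exists.
Back-substitute for 1:
1 = 1*7 − 3*2
  = −3*44 + 19*7
  = 19*95 − 41*44
  = −41*139 + 60*95
So 95⁻¹ ≡ 60 (mod 139).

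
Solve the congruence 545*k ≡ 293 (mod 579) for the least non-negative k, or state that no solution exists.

gcd(545, 579) = 1, so a unique solution mod 579 exists.
545⁻¹ ≡ 17 (mod 579).
k ≡ 17*293 ≡ 349 (mod 579).

349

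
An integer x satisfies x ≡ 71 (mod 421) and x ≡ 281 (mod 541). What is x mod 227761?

170155

421⁻¹ mod 541: 421×275 ≡ 1 (mod 541), so 421⁻¹ ≡ 275.
x = 71 + 421×((281 − 71)×275 mod 541) = 71 + 421×404 = 170155.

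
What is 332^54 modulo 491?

By square-and-multiply:
54 in binary is 110110, i.e. 54 = 32 + 16 + 4 + 2.
332^1 ≡ 332 (mod 491)
332^2 ≡ 332^2 = 110224 ≡ 240 (mod 491)
332^4 ≡ 240^2 = 57600 ≡ 153 (mod 491)
332^8 ≡ 153^2 = 23409 ≡ 332 (mod 491)
332^16 ≡ 332^2 = 110224 ≡ 240 (mod 491)
332^32 ≡ 240^2 = 57600 ≡ 153 (mod 491)
332^54 = 332^32 * 332^16 * 332^4 * 332^2 ≡ 153 * 240 * 153 * 240 (mod 491).
Accumulate the product:
153 * 240 = 36720 ≡ 386
386 * 153 = 59058 ≡ 138
138 * 240 = 33120 ≡ 223

223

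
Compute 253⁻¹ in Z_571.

325

571 = 2*253 + 65
253 = 3*65 + 58
65 = 1*58 + 7
58 = 8*7 + 2
7 = 3*2 + 1
2 = 2*1 + 0
gcd(253, 571) = 1, so the inverse exists.
Back-substitute for 1:
1 = 1*7 − 3*2
  = −3*58 + 25*7
  = 25*65 − 28*58
  = −28*253 + 109*65
  = 109*571 − 246*253
So 253⁻¹ ≡ −246 ≡ 325 (mod 571).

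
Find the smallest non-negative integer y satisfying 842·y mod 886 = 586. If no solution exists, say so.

gcd(842, 886) = 2, and 2 | 586, so solutions exist.
Divide through by 2: 421·y ≡ 293 mod 443.
421⁻¹ ≡ 302 (mod 443).
y ≡ 302·293 ≡ 329 (mod 443).
The smallest non-negative solution is y = 329.

329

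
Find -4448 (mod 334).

-4448 = -14·334 + 228, so -4448 ≡ 228 (mod 334).

228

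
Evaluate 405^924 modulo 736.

Using repeated squaring:
924 in binary is 1110011100, i.e. 924 = 512 + 256 + 128 + 16 + 8 + 4.
405^1 ≡ 405 (mod 736)
405^2 ≡ 405^2 = 164025 ≡ 633 (mod 736)
405^4 ≡ 633^2 = 400689 ≡ 305 (mod 736)
405^8 ≡ 305^2 = 93025 ≡ 289 (mod 736)
405^16 ≡ 289^2 = 83521 ≡ 353 (mod 736)
405^32 ≡ 353^2 = 124609 ≡ 225 (mod 736)
405^64 ≡ 225^2 = 50625 ≡ 577 (mod 736)
405^128 ≡ 577^2 = 332929 ≡ 257 (mod 736)
405^256 ≡ 257^2 = 66049 ≡ 545 (mod 736)
405^512 ≡ 545^2 = 297025 ≡ 417 (mod 736)
405^924 = 405^512 * 405^256 * 405^128 * 405^16 * 405^8 * 405^4 ≡ 417 * 545 * 257 * 353 * 289 * 305 (mod 736).
Accumulate the product:
417 * 545 = 227265 ≡ 577
577 * 257 = 148289 ≡ 353
353 * 353 = 124609 ≡ 225
225 * 289 = 65025 ≡ 257
257 * 305 = 78385 ≡ 369

369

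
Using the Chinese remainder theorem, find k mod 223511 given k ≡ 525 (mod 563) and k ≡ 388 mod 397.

563⁻¹ mod 397: 563×342 ≡ 1 (mod 397), so 563⁻¹ ≡ 342.
k = 525 + 563×((388 − 525)×342 mod 397) = 525 + 563×389 = 219532.
Check: 219532 mod 563 = 525, 219532 mod 397 = 388. ✓

219532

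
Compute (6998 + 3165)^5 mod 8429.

6998 + 3165 = 10163 ≡ 1734 (mod 8429)
(1734)^5 ≡ 1873 (mod 8429)

1873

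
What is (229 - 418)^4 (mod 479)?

229 - 418 = -189 ≡ 290 (mod 479)
(290)^4 ≡ 422 (mod 479)

422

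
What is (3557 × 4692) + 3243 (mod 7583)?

3557 × 4692 = 16689444 ≡ 6844 (mod 7583)
6844 + 3243 = 10087 ≡ 2504 (mod 7583)

2504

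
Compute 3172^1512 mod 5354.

1780

Using repeated squaring:
1512 in binary is 10111101000, i.e. 1512 = 1024 + 256 + 128 + 64 + 32 + 8.
3172^1 ≡ 3172 (mod 5354)
3172^2 ≡ 3172^2 = 10061584 ≡ 1418 (mod 5354)
3172^4 ≡ 1418^2 = 2010724 ≡ 2974 (mod 5354)
3172^8 ≡ 2974^2 = 8844676 ≡ 5222 (mod 5354)
3172^16 ≡ 5222^2 = 27269284 ≡ 1362 (mod 5354)
3172^32 ≡ 1362^2 = 1855044 ≡ 2560 (mod 5354)
3172^64 ≡ 2560^2 = 6553600 ≡ 304 (mod 5354)
3172^128 ≡ 304^2 = 92416 ≡ 1398 (mod 5354)
3172^256 ≡ 1398^2 = 1954404 ≡ 194 (mod 5354)
3172^512 ≡ 194^2 = 37636 ≡ 158 (mod 5354)
3172^1024 ≡ 158^2 = 24964 ≡ 3548 (mod 5354)
3172^1512 = 3172^1024 · 3172^256 · 3172^128 · 3172^64 · 3172^32 · 3172^8 ≡ 3548 · 194 · 1398 · 304 · 2560 · 5222 (mod 5354).
Accumulate the product:
3548 · 194 = 688312 ≡ 3000
3000 · 1398 = 4194000 ≡ 1818
1818 · 304 = 552672 ≡ 1210
1210 · 2560 = 3097600 ≡ 2988
2988 · 5222 = 15603336 ≡ 1780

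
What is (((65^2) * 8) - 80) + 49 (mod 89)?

(65)^2 ≡ 42 (mod 89)
42 * 8 = 336 ≡ 69 (mod 89)
69 - 80 = -11 ≡ 78 (mod 89)
78 + 49 = 127 ≡ 38 (mod 89)

38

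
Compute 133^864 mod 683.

270

864 in binary is 1101100000, i.e. 864 = 512 + 256 + 64 + 32.
133^1 ≡ 133 (mod 683)
133^2 ≡ 133^2 = 17689 ≡ 614 (mod 683)
133^4 ≡ 614^2 = 376996 ≡ 663 (mod 683)
133^8 ≡ 663^2 = 439569 ≡ 400 (mod 683)
133^16 ≡ 400^2 = 160000 ≡ 178 (mod 683)
133^32 ≡ 178^2 = 31684 ≡ 266 (mod 683)
133^64 ≡ 266^2 = 70756 ≡ 407 (mod 683)
133^128 ≡ 407^2 = 165649 ≡ 363 (mod 683)
133^256 ≡ 363^2 = 131769 ≡ 633 (mod 683)
133^512 ≡ 633^2 = 400689 ≡ 451 (mod 683)
133^864 = 133^512 · 133^256 · 133^64 · 133^32 ≡ 451 · 633 · 407 · 266 (mod 683).
Accumulate the product:
451 · 633 = 285483 ≡ 672
672 · 407 = 273504 ≡ 304
304 · 266 = 80864 ≡ 270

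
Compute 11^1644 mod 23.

18

Compute successive squares:
1644 in binary is 11001101100, i.e. 1644 = 1024 + 512 + 64 + 32 + 8 + 4.
11^1 ≡ 11 (mod 23)
11^2 ≡ 11^2 = 121 ≡ 6 (mod 23)
11^4 ≡ 6^2 = 36 ≡ 13 (mod 23)
11^8 ≡ 13^2 = 169 ≡ 8 (mod 23)
11^16 ≡ 8^2 = 64 ≡ 18 (mod 23)
11^32 ≡ 18^2 = 324 ≡ 2 (mod 23)
11^64 ≡ 2^2 = 4 (mod 23)
11^128 ≡ 4^2 = 16 (mod 23)
11^256 ≡ 16^2 = 256 ≡ 3 (mod 23)
11^512 ≡ 3^2 = 9 (mod 23)
11^1024 ≡ 9^2 = 81 ≡ 12 (mod 23)
11^1644 = 11^1024 * 11^512 * 11^64 * 11^32 * 11^8 * 11^4 ≡ 12 * 9 * 4 * 2 * 8 * 13 (mod 23).
Accumulate the product:
12 * 9 = 108 ≡ 16
16 * 4 = 64 ≡ 18
18 * 2 = 36 ≡ 13
13 * 8 = 104 ≡ 12
12 * 13 = 156 ≡ 18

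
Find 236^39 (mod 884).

8

Compute successive squares:
236^1 ≡ 236 (mod 884)
236^2 ≡ 236^2 = 55696 ≡ 4 (mod 884)
236^4 ≡ 4^2 = 16 (mod 884)
236^8 ≡ 16^2 = 256 (mod 884)
236^16 ≡ 256^2 = 65536 ≡ 120 (mod 884)
236^32 ≡ 120^2 = 14400 ≡ 256 (mod 884)
236^39 = 236^32 × 236^4 × 236^2 × 236^1 ≡ 256 × 16 × 4 × 236 (mod 884).
Accumulate the product:
256 × 16 = 4096 ≡ 560
560 × 4 = 2240 ≡ 472
472 × 236 = 111392 ≡ 8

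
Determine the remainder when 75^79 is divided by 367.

29

Compute successive squares:
79 in binary is 1001111, i.e. 79 = 64 + 8 + 4 + 2 + 1.
75^1 ≡ 75 (mod 367)
75^2 ≡ 75^2 = 5625 ≡ 120 (mod 367)
75^4 ≡ 120^2 = 14400 ≡ 87 (mod 367)
75^8 ≡ 87^2 = 7569 ≡ 229 (mod 367)
75^16 ≡ 229^2 = 52441 ≡ 327 (mod 367)
75^32 ≡ 327^2 = 106929 ≡ 132 (mod 367)
75^64 ≡ 132^2 = 17424 ≡ 175 (mod 367)
75^79 = 75^64 × 75^8 × 75^4 × 75^2 × 75^1 ≡ 175 × 229 × 87 × 120 × 75 (mod 367).
Accumulate the product:
175 × 229 = 40075 ≡ 72
72 × 87 = 6264 ≡ 25
25 × 120 = 3000 ≡ 64
64 × 75 = 4800 ≡ 29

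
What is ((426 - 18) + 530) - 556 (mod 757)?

426 - 18 = 408
408 + 530 = 938 ≡ 181 (mod 757)
181 - 556 = -375 ≡ 382 (mod 757)

382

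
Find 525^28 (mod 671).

192

525^1 ≡ 525 (mod 671)
525^2 ≡ 525^2 = 275625 ≡ 515 (mod 671)
525^4 ≡ 515^2 = 265225 ≡ 180 (mod 671)
525^8 ≡ 180^2 = 32400 ≡ 192 (mod 671)
525^16 ≡ 192^2 = 36864 ≡ 630 (mod 671)
525^28 = 525^16 · 525^8 · 525^4 ≡ 630 · 192 · 180 (mod 671).
Accumulate the product:
630 · 192 = 120960 ≡ 180
180 · 180 = 32400 ≡ 192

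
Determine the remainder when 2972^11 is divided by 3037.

190

Using repeated squaring:
11 in binary is 1011, i.e. 11 = 8 + 2 + 1.
2972^1 ≡ 2972 (mod 3037)
2972^2 ≡ 2972^2 = 8832784 ≡ 1188 (mod 3037)
2972^4 ≡ 1188^2 = 1411344 ≡ 2176 (mod 3037)
2972^8 ≡ 2176^2 = 4734976 ≡ 293 (mod 3037)
2972^11 = 2972^8 * 2972^2 * 2972^1 ≡ 293 * 1188 * 2972 (mod 3037).
Accumulate the product:
293 * 1188 = 348084 ≡ 1866
1866 * 2972 = 5545752 ≡ 190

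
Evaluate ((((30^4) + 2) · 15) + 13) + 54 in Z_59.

50

(30)^4 ≡ 48 (mod 59)
48 + 2 = 50
50 · 15 = 750 ≡ 42 (mod 59)
42 + 13 = 55
55 + 54 = 109 ≡ 50 (mod 59)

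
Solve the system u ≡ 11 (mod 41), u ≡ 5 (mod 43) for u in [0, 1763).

134

41⁻¹ mod 43: 41*21 ≡ 1 (mod 43), so 41⁻¹ ≡ 21.
u = 11 + 41*((5 − 11)*21 mod 43) = 11 + 41*3 = 134.
Check: 134 mod 41 = 11, 134 mod 43 = 5. ✓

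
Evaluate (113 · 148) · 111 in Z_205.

89

113 · 148 = 16724 ≡ 119 (mod 205)
119 · 111 = 13209 ≡ 89 (mod 205)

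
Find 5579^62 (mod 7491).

1192

5579^1 ≡ 5579 (mod 7491)
5579^2 ≡ 5579^2 = 31125241 ≡ 136 (mod 7491)
5579^4 ≡ 136^2 = 18496 ≡ 3514 (mod 7491)
5579^8 ≡ 3514^2 = 12348196 ≡ 3028 (mod 7491)
5579^16 ≡ 3028^2 = 9168784 ≡ 7291 (mod 7491)
5579^32 ≡ 7291^2 = 53158681 ≡ 2545 (mod 7491)
5579^62 = 5579^32 * 5579^16 * 5579^8 * 5579^4 * 5579^2 ≡ 2545 * 7291 * 3028 * 3514 * 136 (mod 7491).
Accumulate the product:
2545 * 7291 = 18555595 ≡ 388
388 * 3028 = 1174864 ≡ 6268
6268 * 3514 = 22025752 ≡ 2212
2212 * 136 = 300832 ≡ 1192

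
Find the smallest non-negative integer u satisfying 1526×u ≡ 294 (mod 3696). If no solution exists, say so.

177

gcd(1526, 3696) = 14, and 14 | 294, so solutions exist.
Divide through by 14: 109×u mod 264 = 21.
109⁻¹ ≡ 109 (mod 264).
u ≡ 109×21 ≡ 177 (mod 264).
The smallest non-negative solution is u = 177.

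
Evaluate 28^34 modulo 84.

34 in binary is 100010, i.e. 34 = 32 + 2.
28^1 ≡ 28 (mod 84)
28^2 ≡ 28^2 = 784 ≡ 28 (mod 84)
28^4 ≡ 28^2 = 784 ≡ 28 (mod 84)
28^8 ≡ 28^2 = 784 ≡ 28 (mod 84)
28^16 ≡ 28^2 = 784 ≡ 28 (mod 84)
28^32 ≡ 28^2 = 784 ≡ 28 (mod 84)
28^34 = 28^32 · 28^2 ≡ 28 · 28 (mod 84).
28 · 28 = 784 ≡ 28 (mod 84).

28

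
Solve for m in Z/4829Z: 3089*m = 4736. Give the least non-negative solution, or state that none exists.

1174

gcd(3089, 4829) = 1, so a unique solution mod 4829 exists.
3089⁻¹ ≡ 247 (mod 4829).
m ≡ 247*4736 ≡ 1174 (mod 4829).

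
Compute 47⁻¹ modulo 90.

90 = 1·47 + 43
47 = 1·43 + 4
43 = 10·4 + 3
4 = 1·3 + 1
3 = 3·1 + 0
gcd(47, 90) = 1, so the inverse exists.
Back-substitute for 1:
1 = 1·4 − 1·3
  = −1·43 + 11·4
  = 11·47 − 12·43
  = −12·90 + 23·47
So 47⁻¹ ≡ 23 (mod 90).

23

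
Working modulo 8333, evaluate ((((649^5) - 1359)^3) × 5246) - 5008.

3966

(649)^5 ≡ 77 (mod 8333)
77 - 1359 = -1282 ≡ 7051 (mod 8333)
(7051)^3 ≡ 1282 (mod 8333)
1282 × 5246 = 6725372 ≡ 641 (mod 8333)
641 - 5008 = -4367 ≡ 3966 (mod 8333)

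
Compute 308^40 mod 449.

176

Using repeated squaring:
308^1 ≡ 308 (mod 449)
308^2 ≡ 308^2 = 94864 ≡ 125 (mod 449)
308^4 ≡ 125^2 = 15625 ≡ 359 (mod 449)
308^8 ≡ 359^2 = 128881 ≡ 18 (mod 449)
308^16 ≡ 18^2 = 324 (mod 449)
308^32 ≡ 324^2 = 104976 ≡ 359 (mod 449)
308^40 = 308^32 * 308^8 ≡ 359 * 18 (mod 449).
359 * 18 = 6462 ≡ 176 (mod 449).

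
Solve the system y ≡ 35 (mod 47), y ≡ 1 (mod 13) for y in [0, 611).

599

47⁻¹ mod 13: 47·5 ≡ 1 (mod 13), so 47⁻¹ ≡ 5.
y = 35 + 47·((1 − 35)·5 mod 13) = 35 + 47·12 = 599.
Check: 599 mod 47 = 35, 599 mod 13 = 1. ✓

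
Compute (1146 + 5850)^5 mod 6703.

5080

1146 + 5850 = 6996 ≡ 293 (mod 6703)
(293)^5 ≡ 5080 (mod 6703)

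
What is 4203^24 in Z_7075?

4306

24 in binary is 11000, i.e. 24 = 16 + 8.
4203^1 ≡ 4203 (mod 7075)
4203^2 ≡ 4203^2 = 17665209 ≡ 6009 (mod 7075)
4203^4 ≡ 6009^2 = 36108081 ≡ 4356 (mod 7075)
4203^8 ≡ 4356^2 = 18974736 ≡ 6661 (mod 7075)
4203^16 ≡ 6661^2 = 44368921 ≡ 1596 (mod 7075)
4203^24 = 4203^16 × 4203^8 ≡ 1596 × 6661 (mod 7075).
1596 × 6661 = 10630956 ≡ 4306 (mod 7075).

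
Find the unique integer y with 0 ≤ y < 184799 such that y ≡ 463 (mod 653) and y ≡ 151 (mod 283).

61845

653⁻¹ mod 283: 653·270 ≡ 1 (mod 283), so 653⁻¹ ≡ 270.
y = 463 + 653·((151 − 463)·270 mod 283) = 463 + 653·94 = 61845.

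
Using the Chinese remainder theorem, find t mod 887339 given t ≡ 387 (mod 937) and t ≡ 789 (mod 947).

495123

937⁻¹ mod 947: 937·284 ≡ 1 (mod 947), so 937⁻¹ ≡ 284.
t = 387 + 937·((789 − 387)·284 mod 947) = 387 + 937·528 = 495123.
Check: 495123 mod 937 = 387, 495123 mod 947 = 789. ✓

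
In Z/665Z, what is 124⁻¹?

Apply the Euclidean algorithm and back-substitute:
665 = 5*124 + 45
124 = 2*45 + 34
45 = 1*34 + 11
34 = 3*11 + 1
11 = 11*1 + 0
gcd(124, 665) = 1, so the inverse exists.
Bézout: 1 = −11*665 + 59*124.
So 124⁻¹ ≡ 59 (mod 665).

59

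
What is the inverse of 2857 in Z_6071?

17

6071 = 2×2857 + 357
2857 = 8×357 + 1
357 = 357×1 + 0
gcd(2857, 6071) = 1, so the inverse exists.
Bézout: 1 = −8×6071 + 17×2857.
So 2857⁻¹ ≡ 17 (mod 6071).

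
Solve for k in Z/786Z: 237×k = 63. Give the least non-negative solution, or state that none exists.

249

gcd(237, 786) = 3, and 3 | 63, so solutions exist.
Divide through by 3: 79×k ≡ 21 mod 262.
79⁻¹ ≡ 199 (mod 262).
k ≡ 199×21 ≡ 249 (mod 262).
The smallest non-negative solution is k = 249.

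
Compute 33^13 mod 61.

Compute successive squares:
13 in binary is 1101, i.e. 13 = 8 + 4 + 1.
33^1 ≡ 33 (mod 61)
33^2 ≡ 33^2 = 1089 ≡ 52 (mod 61)
33^4 ≡ 52^2 = 2704 ≡ 20 (mod 61)
33^8 ≡ 20^2 = 400 ≡ 34 (mod 61)
33^13 = 33^8 × 33^4 × 33^1 ≡ 34 × 20 × 33 (mod 61).
Accumulate the product:
34 × 20 = 680 ≡ 9
9 × 33 = 297 ≡ 53

53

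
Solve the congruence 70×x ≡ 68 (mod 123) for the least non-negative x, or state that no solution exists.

8

gcd(70, 123) = 1, so a unique solution mod 123 exists.
70⁻¹ ≡ 58 (mod 123).
x ≡ 58×68 ≡ 8 (mod 123).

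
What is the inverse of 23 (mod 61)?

61 = 2×23 + 15
23 = 1×15 + 8
15 = 1×8 + 7
8 = 1×7 + 1
7 = 7×1 + 0
gcd(23, 61) = 1, so the inverse exists.
Bézout: 1 = −3×61 + 8×23.
So 23⁻¹ ≡ 8 (mod 61).

8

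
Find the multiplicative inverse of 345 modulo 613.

613 = 1×345 + 268
345 = 1×268 + 77
268 = 3×77 + 37
77 = 2×37 + 3
37 = 12×3 + 1
3 = 3×1 + 0
gcd(345, 613) = 1, so the inverse exists.
Back-substitute for 1:
1 = 1×37 − 12×3
  = −12×77 + 25×37
  = 25×268 − 87×77
  = −87×345 + 112×268
  = 112×613 − 199×345
So 345⁻¹ ≡ −199 ≡ 414 (mod 613).

414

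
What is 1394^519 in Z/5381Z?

2538

1394^1 ≡ 1394 (mod 5381)
1394^2 ≡ 1394^2 = 1943236 ≡ 695 (mod 5381)
1394^4 ≡ 695^2 = 483025 ≡ 4116 (mod 5381)
1394^8 ≡ 4116^2 = 16941456 ≡ 2068 (mod 5381)
1394^16 ≡ 2068^2 = 4276624 ≡ 4110 (mod 5381)
1394^32 ≡ 4110^2 = 16892100 ≡ 1141 (mod 5381)
1394^64 ≡ 1141^2 = 1301881 ≡ 5060 (mod 5381)
1394^128 ≡ 5060^2 = 25603600 ≡ 802 (mod 5381)
1394^256 ≡ 802^2 = 643204 ≡ 2865 (mod 5381)
1394^512 ≡ 2865^2 = 8208225 ≡ 2200 (mod 5381)
1394^519 = 1394^512 · 1394^4 · 1394^2 · 1394^1 ≡ 2200 · 4116 · 695 · 1394 (mod 5381).
Accumulate the product:
2200 · 4116 = 9055200 ≡ 4358
4358 · 695 = 3028810 ≡ 4688
4688 · 1394 = 6535072 ≡ 2538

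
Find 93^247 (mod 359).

168

247 in binary is 11110111, i.e. 247 = 128 + 64 + 32 + 16 + 4 + 2 + 1.
93^1 ≡ 93 (mod 359)
93^2 ≡ 93^2 = 8649 ≡ 33 (mod 359)
93^4 ≡ 33^2 = 1089 ≡ 12 (mod 359)
93^8 ≡ 12^2 = 144 (mod 359)
93^16 ≡ 144^2 = 20736 ≡ 273 (mod 359)
93^32 ≡ 273^2 = 74529 ≡ 216 (mod 359)
93^64 ≡ 216^2 = 46656 ≡ 345 (mod 359)
93^128 ≡ 345^2 = 119025 ≡ 196 (mod 359)
93^247 = 93^128 · 93^64 · 93^32 · 93^16 · 93^4 · 93^2 · 93^1 ≡ 196 · 345 · 216 · 273 · 12 · 33 · 93 (mod 359).
Accumulate the product:
196 · 345 = 67620 ≡ 128
128 · 216 = 27648 ≡ 5
5 · 273 = 1365 ≡ 288
288 · 12 = 3456 ≡ 225
225 · 33 = 7425 ≡ 245
245 · 93 = 22785 ≡ 168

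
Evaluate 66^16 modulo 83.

48

66^1 ≡ 66 (mod 83)
66^2 ≡ 66^2 = 4356 ≡ 40 (mod 83)
66^4 ≡ 40^2 = 1600 ≡ 23 (mod 83)
66^8 ≡ 23^2 = 529 ≡ 31 (mod 83)
66^16 ≡ 31^2 = 961 ≡ 48 (mod 83)
So 66^16 ≡ 48 (mod 83).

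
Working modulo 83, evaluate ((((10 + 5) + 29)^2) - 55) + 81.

10 + 5 = 15
15 + 29 = 44
(44)^2 ≡ 27 (mod 83)
27 - 55 = -28 ≡ 55 (mod 83)
55 + 81 = 136 ≡ 53 (mod 83)

53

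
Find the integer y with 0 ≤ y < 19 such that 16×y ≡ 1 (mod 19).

19 = 1×16 + 3
16 = 5×3 + 1
3 = 3×1 + 0
gcd(16, 19) = 1, so the inverse exists.
Back-substitute for 1:
1 = 1×16 − 5×3
  = −5×19 + 6×16
So 16⁻¹ ≡ 6 (mod 19).

6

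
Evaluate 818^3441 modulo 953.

689

Using repeated squaring:
3441 in binary is 110101110001, i.e. 3441 = 2048 + 1024 + 256 + 64 + 32 + 16 + 1.
818^1 ≡ 818 (mod 953)
818^2 ≡ 818^2 = 669124 ≡ 118 (mod 953)
818^4 ≡ 118^2 = 13924 ≡ 582 (mod 953)
818^8 ≡ 582^2 = 338724 ≡ 409 (mod 953)
818^16 ≡ 409^2 = 167281 ≡ 506 (mod 953)
818^32 ≡ 506^2 = 256036 ≡ 632 (mod 953)
818^64 ≡ 632^2 = 399424 ≡ 117 (mod 953)
818^128 ≡ 117^2 = 13689 ≡ 347 (mod 953)
818^256 ≡ 347^2 = 120409 ≡ 331 (mod 953)
818^512 ≡ 331^2 = 109561 ≡ 919 (mod 953)
818^1024 ≡ 919^2 = 844561 ≡ 203 (mod 953)
818^2048 ≡ 203^2 = 41209 ≡ 230 (mod 953)
818^3441 = 818^2048 * 818^1024 * 818^256 * 818^64 * 818^32 * 818^16 * 818^1 ≡ 230 * 203 * 331 * 117 * 632 * 506 * 818 (mod 953).
Accumulate the product:
230 * 203 = 46690 ≡ 946
946 * 331 = 313126 ≡ 542
542 * 117 = 63414 ≡ 516
516 * 632 = 326112 ≡ 186
186 * 506 = 94116 ≡ 722
722 * 818 = 590596 ≡ 689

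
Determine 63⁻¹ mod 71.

71 = 1*63 + 8
63 = 7*8 + 7
8 = 1*7 + 1
7 = 7*1 + 0
gcd(63, 71) = 1, so the inverse exists.
Back-substitute for 1:
1 = 1*8 − 1*7
  = −1*63 + 8*8
  = 8*71 − 9*63
So 63⁻¹ ≡ −9 ≡ 62 (mod 71).

62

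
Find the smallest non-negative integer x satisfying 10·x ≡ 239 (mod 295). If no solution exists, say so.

no solution

gcd(10, 295) = 5, and 5 does not divide 239.
So the congruence has no solution.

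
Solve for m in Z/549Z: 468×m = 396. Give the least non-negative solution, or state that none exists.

gcd(468, 549) = 9, and 9 | 396, so solutions exist.
Divide through by 9: 52×m mod 61 = 44.
52⁻¹ ≡ 27 (mod 61).
m ≡ 27×44 ≡ 29 (mod 61).
The smallest non-negative solution is m = 29.

29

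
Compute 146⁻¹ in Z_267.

267 = 1*146 + 121
146 = 1*121 + 25
121 = 4*25 + 21
25 = 1*21 + 4
21 = 5*4 + 1
4 = 4*1 + 0
gcd(146, 267) = 1, so the inverse exists.
Bézout: 1 = 35*267 − 64*146.
So 146⁻¹ ≡ −64 ≡ 203 (mod 267).

203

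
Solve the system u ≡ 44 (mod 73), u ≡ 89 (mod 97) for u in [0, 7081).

73⁻¹ mod 97: 73*4 ≡ 1 (mod 97), so 73⁻¹ ≡ 4.
u = 44 + 73*((89 − 44)*4 mod 97) = 44 + 73*83 = 6103.
Check: 6103 mod 73 = 44, 6103 mod 97 = 89. ✓

6103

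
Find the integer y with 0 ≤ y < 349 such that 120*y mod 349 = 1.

32

By the extended Euclidean algorithm:
349 = 2×120 + 109
120 = 1×109 + 11
109 = 9×11 + 10
11 = 1×10 + 1
10 = 10×1 + 0
gcd(120, 349) = 1, so the inverse exists.
Back-substitute for 1:
1 = 1×11 − 1×10
  = −1×109 + 10×11
  = 10×120 − 11×109
  = −11×349 + 32×120
So 120⁻¹ ≡ 32 (mod 349).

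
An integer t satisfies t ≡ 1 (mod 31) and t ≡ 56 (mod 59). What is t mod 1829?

31⁻¹ mod 59: 31·40 ≡ 1 (mod 59), so 31⁻¹ ≡ 40.
t = 1 + 31·((56 − 1)·40 mod 59) = 1 + 31·17 = 528.

528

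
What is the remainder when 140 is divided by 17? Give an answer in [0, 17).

140 = 8×17 + 4, so 140 ≡ 4 (mod 17).

4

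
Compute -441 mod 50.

-441 = -9*50 + 9, so -441 ≡ 9 (mod 50).

9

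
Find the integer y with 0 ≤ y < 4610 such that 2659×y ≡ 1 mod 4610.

4610 = 1*2659 + 1951
2659 = 1*1951 + 708
1951 = 2*708 + 535
708 = 1*535 + 173
535 = 3*173 + 16
173 = 10*16 + 13
16 = 1*13 + 3
13 = 4*3 + 1
3 = 3*1 + 0
gcd(2659, 4610) = 1, so the inverse exists.
Bézout: 1 = −830*4610 + 1439*2659.
So 2659⁻¹ ≡ 1439 (mod 4610).

1439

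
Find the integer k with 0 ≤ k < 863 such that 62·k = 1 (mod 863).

348

863 = 13*62 + 57
62 = 1*57 + 5
57 = 11*5 + 2
5 = 2*2 + 1
2 = 2*1 + 0
gcd(62, 863) = 1, so the inverse exists.
Back-substitute for 1:
1 = 1*5 − 2*2
  = −2*57 + 23*5
  = 23*62 − 25*57
  = −25*863 + 348*62
So 62⁻¹ ≡ 348 (mod 863).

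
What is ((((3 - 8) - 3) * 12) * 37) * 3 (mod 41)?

4

3 - 8 = -5 ≡ 36 (mod 41)
36 - 3 = 33
33 * 12 = 396 ≡ 27 (mod 41)
27 * 37 = 999 ≡ 15 (mod 41)
15 * 3 = 45 ≡ 4 (mod 41)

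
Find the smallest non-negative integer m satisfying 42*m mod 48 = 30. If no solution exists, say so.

3

gcd(42, 48) = 6, and 6 | 30, so solutions exist.
Divide through by 6: 7*m = 5 (mod 8).
7⁻¹ ≡ 7 (mod 8).
m ≡ 7*5 ≡ 3 (mod 8).
The smallest non-negative solution is m = 3.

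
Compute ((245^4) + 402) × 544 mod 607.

216

(245)^4 ≡ 375 (mod 607)
375 + 402 = 777 ≡ 170 (mod 607)
170 × 544 = 92480 ≡ 216 (mod 607)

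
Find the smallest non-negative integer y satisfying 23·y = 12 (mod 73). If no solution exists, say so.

gcd(23, 73) = 1, so a unique solution mod 73 exists.
23⁻¹ ≡ 54 (mod 73).
y ≡ 54·12 ≡ 64 (mod 73).

64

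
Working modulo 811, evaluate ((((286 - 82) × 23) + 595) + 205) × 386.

286 - 82 = 204
204 × 23 = 4692 ≡ 637 (mod 811)
637 + 595 = 1232 ≡ 421 (mod 811)
421 + 205 = 626
626 × 386 = 241636 ≡ 769 (mod 811)

769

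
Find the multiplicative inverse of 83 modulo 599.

By the extended Euclidean algorithm:
599 = 7·83 + 18
83 = 4·18 + 11
18 = 1·11 + 7
11 = 1·7 + 4
7 = 1·4 + 3
4 = 1·3 + 1
3 = 3·1 + 0
gcd(83, 599) = 1, so the inverse exists.
Back-substitute for 1:
1 = 1·4 − 1·3
  = −1·7 + 2·4
  = 2·11 − 3·7
  = −3·18 + 5·11
  = 5·83 − 23·18
  = −23·599 + 166·83
So 83⁻¹ ≡ 166 (mod 599).

166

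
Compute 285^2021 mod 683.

45

2021 in binary is 11111100101, i.e. 2021 = 1024 + 512 + 256 + 128 + 64 + 32 + 4 + 1.
285^1 ≡ 285 (mod 683)
285^2 ≡ 285^2 = 81225 ≡ 631 (mod 683)
285^4 ≡ 631^2 = 398161 ≡ 655 (mod 683)
285^8 ≡ 655^2 = 429025 ≡ 101 (mod 683)
285^16 ≡ 101^2 = 10201 ≡ 639 (mod 683)
285^32 ≡ 639^2 = 408321 ≡ 570 (mod 683)
285^64 ≡ 570^2 = 324900 ≡ 475 (mod 683)
285^128 ≡ 475^2 = 225625 ≡ 235 (mod 683)
285^256 ≡ 235^2 = 55225 ≡ 585 (mod 683)
285^512 ≡ 585^2 = 342225 ≡ 42 (mod 683)
285^1024 ≡ 42^2 = 1764 ≡ 398 (mod 683)
285^2021 = 285^1024 * 285^512 * 285^256 * 285^128 * 285^64 * 285^32 * 285^4 * 285^1 ≡ 398 * 42 * 585 * 235 * 475 * 570 * 655 * 285 (mod 683).
Accumulate the product:
398 * 42 = 16716 ≡ 324
324 * 585 = 189540 ≡ 349
349 * 235 = 82015 ≡ 55
55 * 475 = 26125 ≡ 171
171 * 570 = 97470 ≡ 484
484 * 655 = 317020 ≡ 108
108 * 285 = 30780 ≡ 45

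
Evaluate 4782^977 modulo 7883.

852

4782^1 ≡ 4782 (mod 7883)
4782^2 ≡ 4782^2 = 22867524 ≡ 6824 (mod 7883)
4782^4 ≡ 6824^2 = 46566976 ≡ 2095 (mod 7883)
4782^8 ≡ 2095^2 = 4389025 ≡ 6077 (mod 7883)
4782^16 ≡ 6077^2 = 36929929 ≡ 5957 (mod 7883)
4782^32 ≡ 5957^2 = 35485849 ≡ 4466 (mod 7883)
4782^64 ≡ 4466^2 = 19945156 ≡ 1166 (mod 7883)
4782^128 ≡ 1166^2 = 1359556 ≡ 3680 (mod 7883)
4782^256 ≡ 3680^2 = 13542400 ≡ 7289 (mod 7883)
4782^512 ≡ 7289^2 = 53129521 ≡ 5984 (mod 7883)
4782^977 = 4782^512 × 4782^256 × 4782^128 × 4782^64 × 4782^16 × 4782^1 ≡ 5984 × 7289 × 3680 × 1166 × 5957 × 4782 (mod 7883).
Accumulate the product:
5984 × 7289 = 43617376 ≡ 737
737 × 3680 = 2712160 ≡ 408
408 × 1166 = 475728 ≡ 2748
2748 × 5957 = 16369836 ≡ 4728
4728 × 4782 = 22609296 ≡ 852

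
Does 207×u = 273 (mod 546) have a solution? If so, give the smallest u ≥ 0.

91

gcd(207, 546) = 3, and 3 | 273, so solutions exist.
Divide through by 3: 69×u ≡ 91 mod 182.
69⁻¹ ≡ 153 (mod 182).
u ≡ 153×91 ≡ 91 (mod 182).
The smallest non-negative solution is u = 91.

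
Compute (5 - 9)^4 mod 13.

9

5 - 9 = -4 ≡ 9 (mod 13)
(9)^4 ≡ 9 (mod 13)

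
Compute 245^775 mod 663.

80

Using repeated squaring:
775 in binary is 1100000111, i.e. 775 = 512 + 256 + 4 + 2 + 1.
245^1 ≡ 245 (mod 663)
245^2 ≡ 245^2 = 60025 ≡ 355 (mod 663)
245^4 ≡ 355^2 = 126025 ≡ 55 (mod 663)
245^8 ≡ 55^2 = 3025 ≡ 373 (mod 663)
245^16 ≡ 373^2 = 139129 ≡ 562 (mod 663)
245^32 ≡ 562^2 = 315844 ≡ 256 (mod 663)
245^64 ≡ 256^2 = 65536 ≡ 562 (mod 663)
245^128 ≡ 562^2 = 315844 ≡ 256 (mod 663)
245^256 ≡ 256^2 = 65536 ≡ 562 (mod 663)
245^512 ≡ 562^2 = 315844 ≡ 256 (mod 663)
245^775 = 245^512 · 245^256 · 245^4 · 245^2 · 245^1 ≡ 256 · 562 · 55 · 355 · 245 (mod 663).
Accumulate the product:
256 · 562 = 143872 ≡ 1
1 · 55 = 55
55 · 355 = 19525 ≡ 298
298 · 245 = 73010 ≡ 80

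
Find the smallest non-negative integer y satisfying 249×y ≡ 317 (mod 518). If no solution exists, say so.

305

gcd(249, 518) = 1, so a unique solution mod 518 exists.
249⁻¹ ≡ 233 (mod 518).
y ≡ 233×317 ≡ 305 (mod 518).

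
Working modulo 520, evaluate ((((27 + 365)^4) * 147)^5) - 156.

116

27 + 365 = 392
(392)^4 ≡ 16 (mod 520)
16 * 147 = 2352 ≡ 272 (mod 520)
(272)^5 ≡ 272 (mod 520)
272 - 156 = 116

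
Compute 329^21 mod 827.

559

21 in binary is 10101, i.e. 21 = 16 + 4 + 1.
329^1 ≡ 329 (mod 827)
329^2 ≡ 329^2 = 108241 ≡ 731 (mod 827)
329^4 ≡ 731^2 = 534361 ≡ 119 (mod 827)
329^8 ≡ 119^2 = 14161 ≡ 102 (mod 827)
329^16 ≡ 102^2 = 10404 ≡ 480 (mod 827)
329^21 = 329^16 × 329^4 × 329^1 ≡ 480 × 119 × 329 (mod 827).
Accumulate the product:
480 × 119 = 57120 ≡ 57
57 × 329 = 18753 ≡ 559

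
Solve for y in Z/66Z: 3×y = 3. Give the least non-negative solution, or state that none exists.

gcd(3, 66) = 3, and 3 | 3, so solutions exist.
Divide through by 3: 1×y ≡ 1 mod 22.
1⁻¹ ≡ 1 (mod 22).
y ≡ 1×1 ≡ 1 (mod 22).
The smallest non-negative solution is y = 1.

1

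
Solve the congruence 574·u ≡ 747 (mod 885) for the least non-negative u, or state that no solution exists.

gcd(574, 885) = 1, so a unique solution mod 885 exists.
574⁻¹ ≡ 424 (mod 885).
u ≡ 424·747 ≡ 783 (mod 885).

783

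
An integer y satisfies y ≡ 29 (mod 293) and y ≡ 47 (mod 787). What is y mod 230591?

293⁻¹ mod 787: 293*231 ≡ 1 (mod 787), so 293⁻¹ ≡ 231.
y = 29 + 293*((47 − 29)*231 mod 787) = 29 + 293*223 = 65368.
Check: 65368 mod 293 = 29, 65368 mod 787 = 47. ✓

65368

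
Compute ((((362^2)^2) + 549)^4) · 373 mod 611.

328

(362)^2 ≡ 290 (mod 611)
(290)^2 ≡ 393 (mod 611)
393 + 549 = 942 ≡ 331 (mod 611)
(331)^4 ≡ 204 (mod 611)
204 · 373 = 76092 ≡ 328 (mod 611)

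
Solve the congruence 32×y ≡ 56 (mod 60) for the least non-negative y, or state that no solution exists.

gcd(32, 60) = 4, and 4 | 56, so solutions exist.
Divide through by 4: 8×y mod 15 = 14.
8⁻¹ ≡ 2 (mod 15).
y ≡ 2×14 ≡ 13 (mod 15).
The smallest non-negative solution is y = 13.

13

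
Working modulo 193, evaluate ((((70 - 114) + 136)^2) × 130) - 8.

70 - 114 = -44 ≡ 149 (mod 193)
149 + 136 = 285 ≡ 92 (mod 193)
(92)^2 ≡ 165 (mod 193)
165 × 130 = 21450 ≡ 27 (mod 193)
27 - 8 = 19

19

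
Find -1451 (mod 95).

69

-1451 = -16·95 + 69, so -1451 ≡ 69 (mod 95).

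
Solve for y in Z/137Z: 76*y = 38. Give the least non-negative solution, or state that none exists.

69

gcd(76, 137) = 1, so a unique solution mod 137 exists.
76⁻¹ ≡ 128 (mod 137).
y ≡ 128*38 ≡ 69 (mod 137).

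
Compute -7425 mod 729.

-7425 = -11*729 + 594, so -7425 ≡ 594 (mod 729).

594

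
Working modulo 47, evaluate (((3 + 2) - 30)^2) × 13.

3 + 2 = 5
5 - 30 = -25 ≡ 22 (mod 47)
(22)^2 ≡ 14 (mod 47)
14 × 13 = 182 ≡ 41 (mod 47)

41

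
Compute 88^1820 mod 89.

Using repeated squaring:
1820 in binary is 11100011100, i.e. 1820 = 1024 + 512 + 256 + 16 + 8 + 4.
88^1 ≡ 88 (mod 89)
88^2 ≡ 88^2 = 7744 ≡ 1 (mod 89)
88^4 ≡ 1^2 = 1 (mod 89)
88^8 ≡ 1^2 = 1 (mod 89)
88^16 ≡ 1^2 = 1 (mod 89)
88^32 ≡ 1^2 = 1 (mod 89)
88^64 ≡ 1^2 = 1 (mod 89)
88^128 ≡ 1^2 = 1 (mod 89)
88^256 ≡ 1^2 = 1 (mod 89)
88^512 ≡ 1^2 = 1 (mod 89)
88^1024 ≡ 1^2 = 1 (mod 89)
88^1820 = 88^1024 × 88^512 × 88^256 × 88^16 × 88^8 × 88^4 ≡ 1 × 1 × 1 × 1 × 1 × 1 (mod 89).
Accumulate the product:
1 × 1 = 1
1 × 1 = 1
1 × 1 = 1
1 × 1 = 1
1 × 1 = 1

1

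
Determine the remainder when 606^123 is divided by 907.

123 in binary is 1111011, i.e. 123 = 64 + 32 + 16 + 8 + 2 + 1.
606^1 ≡ 606 (mod 907)
606^2 ≡ 606^2 = 367236 ≡ 808 (mod 907)
606^4 ≡ 808^2 = 652864 ≡ 731 (mod 907)
606^8 ≡ 731^2 = 534361 ≡ 138 (mod 907)
606^16 ≡ 138^2 = 19044 ≡ 904 (mod 907)
606^32 ≡ 904^2 = 817216 ≡ 9 (mod 907)
606^64 ≡ 9^2 = 81 (mod 907)
606^123 = 606^64 * 606^32 * 606^16 * 606^8 * 606^2 * 606^1 ≡ 81 * 9 * 904 * 138 * 808 * 606 (mod 907).
Accumulate the product:
81 * 9 = 729
729 * 904 = 659016 ≡ 534
534 * 138 = 73692 ≡ 225
225 * 808 = 181800 ≡ 400
400 * 606 = 242400 ≡ 231

231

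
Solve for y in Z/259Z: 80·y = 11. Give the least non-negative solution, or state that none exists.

gcd(80, 259) = 1, so a unique solution mod 259 exists.
80⁻¹ ≡ 68 (mod 259).
y ≡ 68·11 ≡ 230 (mod 259).

230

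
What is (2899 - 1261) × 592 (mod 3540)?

2899 - 1261 = 1638
1638 × 592 = 969696 ≡ 3276 (mod 3540)

3276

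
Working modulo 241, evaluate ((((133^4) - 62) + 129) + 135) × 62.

214

(133)^4 ≡ 58 (mod 241)
58 - 62 = -4 ≡ 237 (mod 241)
237 + 129 = 366 ≡ 125 (mod 241)
125 + 135 = 260 ≡ 19 (mod 241)
19 × 62 = 1178 ≡ 214 (mod 241)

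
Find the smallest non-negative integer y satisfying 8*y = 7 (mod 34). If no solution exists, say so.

no solution

gcd(8, 34) = 2, and 2 does not divide 7.
So the congruence has no solution.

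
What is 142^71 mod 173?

124

71 in binary is 1000111, i.e. 71 = 64 + 4 + 2 + 1.
142^1 ≡ 142 (mod 173)
142^2 ≡ 142^2 = 20164 ≡ 96 (mod 173)
142^4 ≡ 96^2 = 9216 ≡ 47 (mod 173)
142^8 ≡ 47^2 = 2209 ≡ 133 (mod 173)
142^16 ≡ 133^2 = 17689 ≡ 43 (mod 173)
142^32 ≡ 43^2 = 1849 ≡ 119 (mod 173)
142^64 ≡ 119^2 = 14161 ≡ 148 (mod 173)
142^71 = 142^64 * 142^4 * 142^2 * 142^1 ≡ 148 * 47 * 96 * 142 (mod 173).
Accumulate the product:
148 * 47 = 6956 ≡ 36
36 * 96 = 3456 ≡ 169
169 * 142 = 23998 ≡ 124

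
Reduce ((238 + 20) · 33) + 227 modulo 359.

125

238 + 20 = 258
258 · 33 = 8514 ≡ 257 (mod 359)
257 + 227 = 484 ≡ 125 (mod 359)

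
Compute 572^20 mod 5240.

3576

By square-and-multiply:
20 in binary is 10100, i.e. 20 = 16 + 4.
572^1 ≡ 572 (mod 5240)
572^2 ≡ 572^2 = 327184 ≡ 2304 (mod 5240)
572^4 ≡ 2304^2 = 5308416 ≡ 296 (mod 5240)
572^8 ≡ 296^2 = 87616 ≡ 3776 (mod 5240)
572^16 ≡ 3776^2 = 14258176 ≡ 136 (mod 5240)
572^20 = 572^16 × 572^4 ≡ 136 × 296 (mod 5240).
136 × 296 = 40256 ≡ 3576 (mod 5240).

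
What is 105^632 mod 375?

0

Using repeated squaring:
105^1 ≡ 105 (mod 375)
105^2 ≡ 105^2 = 11025 ≡ 150 (mod 375)
105^4 ≡ 150^2 = 22500 ≡ 0 (mod 375)
105^8 ≡ 0^2 = 0 (mod 375)
105^16 ≡ 0^2 = 0 (mod 375)
105^32 ≡ 0^2 = 0 (mod 375)
105^64 ≡ 0^2 = 0 (mod 375)
105^128 ≡ 0^2 = 0 (mod 375)
105^256 ≡ 0^2 = 0 (mod 375)
105^512 ≡ 0^2 = 0 (mod 375)
105^632 = 105^512 * 105^64 * 105^32 * 105^16 * 105^8 ≡ 0 * 0 * 0 * 0 * 0 (mod 375).
Accumulate the product:
0 * 0 = 0
0 * 0 = 0
0 * 0 = 0
0 * 0 = 0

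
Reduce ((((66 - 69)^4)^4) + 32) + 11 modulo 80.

66 - 69 = -3 ≡ 77 (mod 80)
(77)^4 ≡ 1 (mod 80)
(1)^4 ≡ 1 (mod 80)
1 + 32 = 33
33 + 11 = 44

44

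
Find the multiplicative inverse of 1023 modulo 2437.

2437 = 2*1023 + 391
1023 = 2*391 + 241
391 = 1*241 + 150
241 = 1*150 + 91
150 = 1*91 + 59
91 = 1*59 + 32
59 = 1*32 + 27
32 = 1*27 + 5
27 = 5*5 + 2
5 = 2*2 + 1
2 = 2*1 + 0
gcd(1023, 2437) = 1, so the inverse exists.
Back-substitute for 1:
1 = 1*5 − 2*2
  = −2*27 + 11*5
  = 11*32 − 13*27
  = −13*59 + 24*32
  = 24*91 − 37*59
  = −37*150 + 61*91
  = 61*241 − 98*150
  = −98*391 + 159*241
  = 159*1023 − 416*391
  = −416*2437 + 991*1023
So 1023⁻¹ ≡ 991 (mod 2437).

991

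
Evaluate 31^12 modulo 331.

By square-and-multiply:
12 in binary is 1100, i.e. 12 = 8 + 4.
31^1 ≡ 31 (mod 331)
31^2 ≡ 31^2 = 961 ≡ 299 (mod 331)
31^4 ≡ 299^2 = 89401 ≡ 31 (mod 331)
31^8 ≡ 31^2 = 961 ≡ 299 (mod 331)
31^12 = 31^8 * 31^4 ≡ 299 * 31 (mod 331).
299 * 31 = 9269 ≡ 1 (mod 331).

1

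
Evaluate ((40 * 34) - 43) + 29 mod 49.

40 * 34 = 1360 ≡ 37 (mod 49)
37 - 43 = -6 ≡ 43 (mod 49)
43 + 29 = 72 ≡ 23 (mod 49)

23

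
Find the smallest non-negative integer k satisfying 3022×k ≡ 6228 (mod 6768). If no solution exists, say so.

2862

gcd(3022, 6768) = 2, and 2 | 6228, so solutions exist.
Divide through by 2: 1511×k ≡ 3114 mod 3384.
1511⁻¹ ≡ 215 (mod 3384).
k ≡ 215×3114 ≡ 2862 (mod 3384).
The smallest non-negative solution is k = 2862.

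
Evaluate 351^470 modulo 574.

470 in binary is 111010110, i.e. 470 = 256 + 128 + 64 + 16 + 4 + 2.
351^1 ≡ 351 (mod 574)
351^2 ≡ 351^2 = 123201 ≡ 365 (mod 574)
351^4 ≡ 365^2 = 133225 ≡ 57 (mod 574)
351^8 ≡ 57^2 = 3249 ≡ 379 (mod 574)
351^16 ≡ 379^2 = 143641 ≡ 141 (mod 574)
351^32 ≡ 141^2 = 19881 ≡ 365 (mod 574)
351^64 ≡ 365^2 = 133225 ≡ 57 (mod 574)
351^128 ≡ 57^2 = 3249 ≡ 379 (mod 574)
351^256 ≡ 379^2 = 143641 ≡ 141 (mod 574)
351^470 = 351^256 · 351^128 · 351^64 · 351^16 · 351^4 · 351^2 ≡ 141 · 379 · 57 · 141 · 57 · 365 (mod 574).
Accumulate the product:
141 · 379 = 53439 ≡ 57
57 · 57 = 3249 ≡ 379
379 · 141 = 53439 ≡ 57
57 · 57 = 3249 ≡ 379
379 · 365 = 138335 ≡ 1

1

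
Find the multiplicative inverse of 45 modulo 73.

13

73 = 1×45 + 28
45 = 1×28 + 17
28 = 1×17 + 11
17 = 1×11 + 6
11 = 1×6 + 5
6 = 1×5 + 1
5 = 5×1 + 0
gcd(45, 73) = 1, so the inverse exists.
Bézout: 1 = −8×73 + 13×45.
So 45⁻¹ ≡ 13 (mod 73).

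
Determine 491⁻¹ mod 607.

225

607 = 1·491 + 116
491 = 4·116 + 27
116 = 4·27 + 8
27 = 3·8 + 3
8 = 2·3 + 2
3 = 1·2 + 1
2 = 2·1 + 0
gcd(491, 607) = 1, so the inverse exists.
Bézout: 1 = −182·607 + 225·491.
So 491⁻¹ ≡ 225 (mod 607).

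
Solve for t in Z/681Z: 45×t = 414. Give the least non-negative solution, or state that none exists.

gcd(45, 681) = 3, and 3 | 414, so solutions exist.
Divide through by 3: 15×t mod 227 = 138.
15⁻¹ ≡ 106 (mod 227).
t ≡ 106×138 ≡ 100 (mod 227).
The smallest non-negative solution is t = 100.

100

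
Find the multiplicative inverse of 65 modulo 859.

859 = 13×65 + 14
65 = 4×14 + 9
14 = 1×9 + 5
9 = 1×5 + 4
5 = 1×4 + 1
4 = 4×1 + 0
gcd(65, 859) = 1, so the inverse exists.
Back-substitute for 1:
1 = 1×5 − 1×4
  = −1×9 + 2×5
  = 2×14 − 3×9
  = −3×65 + 14×14
  = 14×859 − 185×65
So 65⁻¹ ≡ −185 ≡ 674 (mod 859).

674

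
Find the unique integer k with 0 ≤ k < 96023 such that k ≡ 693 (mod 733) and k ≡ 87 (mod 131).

68862

733⁻¹ mod 131: 733×42 ≡ 1 (mod 131), so 733⁻¹ ≡ 42.
k = 693 + 733×((87 − 693)×42 mod 131) = 693 + 733×93 = 68862.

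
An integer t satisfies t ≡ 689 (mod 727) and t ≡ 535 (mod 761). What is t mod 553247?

492141

727⁻¹ mod 761: 727*470 ≡ 1 (mod 761), so 727⁻¹ ≡ 470.
t = 689 + 727*((535 − 689)*470 mod 761) = 689 + 727*676 = 492141.
Check: 492141 mod 727 = 689, 492141 mod 761 = 535. ✓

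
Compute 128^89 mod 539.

459

Compute successive squares:
89 in binary is 1011001, i.e. 89 = 64 + 16 + 8 + 1.
128^1 ≡ 128 (mod 539)
128^2 ≡ 128^2 = 16384 ≡ 214 (mod 539)
128^4 ≡ 214^2 = 45796 ≡ 520 (mod 539)
128^8 ≡ 520^2 = 270400 ≡ 361 (mod 539)
128^16 ≡ 361^2 = 130321 ≡ 422 (mod 539)
128^32 ≡ 422^2 = 178084 ≡ 214 (mod 539)
128^64 ≡ 214^2 = 45796 ≡ 520 (mod 539)
128^89 = 128^64 × 128^16 × 128^8 × 128^1 ≡ 520 × 422 × 361 × 128 (mod 539).
Accumulate the product:
520 × 422 = 219440 ≡ 67
67 × 361 = 24187 ≡ 471
471 × 128 = 60288 ≡ 459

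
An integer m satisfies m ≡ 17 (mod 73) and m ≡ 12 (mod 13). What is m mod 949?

90

73⁻¹ mod 13: 73*5 ≡ 1 (mod 13), so 73⁻¹ ≡ 5.
m = 17 + 73*((12 − 17)*5 mod 13) = 17 + 73*1 = 90.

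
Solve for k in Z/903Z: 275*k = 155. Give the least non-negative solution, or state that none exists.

gcd(275, 903) = 1, so a unique solution mod 903 exists.
275⁻¹ ≡ 683 (mod 903).
k ≡ 683*155 ≡ 214 (mod 903).

214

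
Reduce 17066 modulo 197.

124

17066 = 86×197 + 124, so 17066 ≡ 124 (mod 197).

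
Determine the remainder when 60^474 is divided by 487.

Using repeated squaring:
60^1 ≡ 60 (mod 487)
60^2 ≡ 60^2 = 3600 ≡ 191 (mod 487)
60^4 ≡ 191^2 = 36481 ≡ 443 (mod 487)
60^8 ≡ 443^2 = 196249 ≡ 475 (mod 487)
60^16 ≡ 475^2 = 225625 ≡ 144 (mod 487)
60^32 ≡ 144^2 = 20736 ≡ 282 (mod 487)
60^64 ≡ 282^2 = 79524 ≡ 143 (mod 487)
60^128 ≡ 143^2 = 20449 ≡ 482 (mod 487)
60^256 ≡ 482^2 = 232324 ≡ 25 (mod 487)
60^474 = 60^256 × 60^128 × 60^64 × 60^16 × 60^8 × 60^2 ≡ 25 × 482 × 143 × 144 × 475 × 191 (mod 487).
Accumulate the product:
25 × 482 = 12050 ≡ 362
362 × 143 = 51766 ≡ 144
144 × 144 = 20736 ≡ 282
282 × 475 = 133950 ≡ 25
25 × 191 = 4775 ≡ 392

392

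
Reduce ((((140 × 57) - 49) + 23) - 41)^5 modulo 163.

70

140 × 57 = 7980 ≡ 156 (mod 163)
156 - 49 = 107
107 + 23 = 130
130 - 41 = 89
(89)^5 ≡ 70 (mod 163)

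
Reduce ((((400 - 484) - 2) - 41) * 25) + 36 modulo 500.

361

400 - 484 = -84 ≡ 416 (mod 500)
416 - 2 = 414
414 - 41 = 373
373 * 25 = 9325 ≡ 325 (mod 500)
325 + 36 = 361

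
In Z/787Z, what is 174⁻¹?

294

Apply the Euclidean algorithm and back-substitute:
787 = 4*174 + 91
174 = 1*91 + 83
91 = 1*83 + 8
83 = 10*8 + 3
8 = 2*3 + 2
3 = 1*2 + 1
2 = 2*1 + 0
gcd(174, 787) = 1, so the inverse exists.
Back-substitute for 1:
1 = 1*3 − 1*2
  = −1*8 + 3*3
  = 3*83 − 31*8
  = −31*91 + 34*83
  = 34*174 − 65*91
  = −65*787 + 294*174
So 174⁻¹ ≡ 294 (mod 787).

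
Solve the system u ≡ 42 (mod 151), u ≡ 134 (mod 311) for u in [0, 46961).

38698

151⁻¹ mod 311: 151·138 ≡ 1 (mod 311), so 151⁻¹ ≡ 138.
u = 42 + 151·((134 − 42)·138 mod 311) = 42 + 151·256 = 38698.
Check: 38698 mod 151 = 42, 38698 mod 311 = 134. ✓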